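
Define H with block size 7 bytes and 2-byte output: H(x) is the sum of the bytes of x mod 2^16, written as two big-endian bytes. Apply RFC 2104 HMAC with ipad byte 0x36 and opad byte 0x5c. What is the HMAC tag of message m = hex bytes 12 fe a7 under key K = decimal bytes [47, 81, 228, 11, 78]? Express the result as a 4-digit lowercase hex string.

Key decimal bytes [47, 81, 228, 11, 78] = 2f 51 e4 0b 4e is 5 bytes ≤ B = 7; zero-pad to 7 bytes: K' = 2f 51 e4 0b 4e 00 00.
K' ⊕ ipad = 19 67 d2 3d 78 36 36.  K' ⊕ opad = 73 0d b8 57 12 5c 5c.
Inner input = (K'⊕ipad) ∥ m = 19 67 d2 3d 78 36 36 ∥ 12 fe a7.
Inner hash: sum = 25+103+210+61+120+54+54+18+254+167 = 1066 → 04 2a.
Outer input = (K'⊕opad) ∥ inner = 73 0d b8 57 12 5c 5c ∥ 04 2a.
Outer hash (tag): sum = 115+13+184+87+18+92+92+4+42 = 647 → 02 87.

0287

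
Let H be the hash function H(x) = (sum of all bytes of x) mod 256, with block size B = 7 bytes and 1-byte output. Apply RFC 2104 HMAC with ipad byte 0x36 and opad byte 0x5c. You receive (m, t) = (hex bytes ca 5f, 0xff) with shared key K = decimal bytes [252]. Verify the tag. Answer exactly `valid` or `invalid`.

Key decimal bytes [252] = fc is 1 byte ≤ B = 7; zero-pad to 7 bytes: K' = fc 00 00 00 00 00 00.
K' ⊕ ipad = ca 36 36 36 36 36 36; K' ⊕ opad = a0 5c 5c 5c 5c 5c 5c.
Inner hash: sum = 202+54+54+54+54+54+54+202+95 = 823; mod 256 = 55 → 37.
Outer hash (recomputed tag): sum = 160+92+92+92+92+92+92+55 = 767; mod 256 = 255 → ff.
Recomputed tag = ff; claimed = ff → match.

valid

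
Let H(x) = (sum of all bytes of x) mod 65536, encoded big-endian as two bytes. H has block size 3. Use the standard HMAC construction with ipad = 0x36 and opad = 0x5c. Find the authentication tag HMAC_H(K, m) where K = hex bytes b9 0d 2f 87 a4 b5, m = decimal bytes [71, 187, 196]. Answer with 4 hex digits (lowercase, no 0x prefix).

Key hex bytes b9 0d 2f 87 a4 b5 is 6 bytes > B = 3, so hash it first: H(key) = 02 d5, then zero-pad to 3 bytes: K' = 02 d5 00.
K' ⊕ ipad = 34 e3 36.  K' ⊕ opad = 5e 89 5c.
Inner input = (K'⊕ipad) ∥ m = 34 e3 36 ∥ 47 bb c4.
Inner hash: sum = 52+227+54+71+187+196 = 787 → 03 13.
Outer input = (K'⊕opad) ∥ inner = 5e 89 5c ∥ 03 13.
Outer hash (tag): sum = 94+137+92+3+19 = 345 → 01 59.

0159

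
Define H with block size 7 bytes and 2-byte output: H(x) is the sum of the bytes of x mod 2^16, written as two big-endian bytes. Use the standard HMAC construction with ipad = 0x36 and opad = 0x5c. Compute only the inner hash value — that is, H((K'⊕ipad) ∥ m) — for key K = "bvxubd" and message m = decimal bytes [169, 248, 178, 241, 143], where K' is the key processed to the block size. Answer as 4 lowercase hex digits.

Key "bvxubd" = 62 76 78 75 62 64 is 6 bytes ≤ B = 7; zero-pad to 7 bytes: K' = 62 76 78 75 62 64 00.
K' ⊕ ipad = 54 40 4e 43 54 52 36.
Inner input = 54 40 4e 43 54 52 36 ∥ a9 f8 b2 f1 8f.
Inner hash: sum = 84+64+78+67+84+82+54+169+248+178+241+143 = 1492 → 05 d4.

05d4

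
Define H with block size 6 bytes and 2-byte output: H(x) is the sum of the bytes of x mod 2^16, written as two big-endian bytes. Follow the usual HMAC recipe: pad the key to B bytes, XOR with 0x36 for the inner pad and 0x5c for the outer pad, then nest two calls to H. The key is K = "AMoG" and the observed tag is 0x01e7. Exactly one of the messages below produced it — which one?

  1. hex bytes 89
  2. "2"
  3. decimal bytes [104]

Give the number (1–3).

Key "AMoG" = 41 4d 6f 47 is 4 bytes ≤ B = 6; zero-pad to 6 bytes: K' = 41 4d 6f 47 00 00.
K' ⊕ ipad = 77 7b 59 71 36 36; K' ⊕ opad = 1d 11 33 1b 5c 5c.
m1: inner = H(77 7b 59 71 36 36 89) = 02 b1; tag = H(1d 11 33 1b 5c 5c 02 b1) = 01e7 ← matches
m2: inner = H(77 7b 59 71 36 36 32) = 02 5a; tag = H(1d 11 33 1b 5c 5c 02 5a) = 0190
m3: inner = H(77 7b 59 71 36 36 68) = 02 90; tag = H(1d 11 33 1b 5c 5c 02 90) = 01c6

1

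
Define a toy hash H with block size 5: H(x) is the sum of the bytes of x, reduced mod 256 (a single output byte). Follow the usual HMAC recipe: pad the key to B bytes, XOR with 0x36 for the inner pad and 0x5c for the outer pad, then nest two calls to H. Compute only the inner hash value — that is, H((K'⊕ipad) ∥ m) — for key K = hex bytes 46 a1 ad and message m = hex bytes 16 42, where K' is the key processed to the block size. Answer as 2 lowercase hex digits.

66

Key hex bytes 46 a1 ad is 3 bytes ≤ B = 5; zero-pad to 5 bytes: K' = 46 a1 ad 00 00.
K' ⊕ ipad = 70 97 9b 36 36.
Inner input = 70 97 9b 36 36 ∥ 16 42.
Inner hash: sum = 112+151+155+54+54+22+66 = 614; mod 256 = 102 → 66.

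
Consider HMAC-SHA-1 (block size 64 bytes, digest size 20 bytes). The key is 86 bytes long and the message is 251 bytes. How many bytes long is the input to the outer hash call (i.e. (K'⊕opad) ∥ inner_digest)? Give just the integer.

84

Key is 86 > 64 bytes, so it is hashed to 20 bytes then zero-padded to 64: |K'| = 64.
Outer input = (K'⊕opad) ∥ H(inner) → 64 + 20 = 84 bytes.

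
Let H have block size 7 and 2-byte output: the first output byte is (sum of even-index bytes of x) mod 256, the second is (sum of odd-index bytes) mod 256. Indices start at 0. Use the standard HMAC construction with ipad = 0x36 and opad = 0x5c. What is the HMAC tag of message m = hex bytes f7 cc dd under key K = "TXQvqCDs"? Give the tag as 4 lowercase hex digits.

0c6a

Key "TXQvqCDs" = 54 58 51 76 71 43 44 73 is 8 bytes > B = 7, so hash it first: H(key) = 5a 84, then zero-pad to 7 bytes: K' = 5a 84 00 00 00 00 00.
K' ⊕ ipad = 6c b2 36 36 36 36 36.  K' ⊕ opad = 06 d8 5c 5c 5c 5c 5c.
Inner input = (K'⊕ipad) ∥ m = 6c b2 36 36 36 36 36 ∥ f7 cc dd.
Inner hash: even-index sum = 474 mod 256 = 218; odd-index sum = 754 mod 256 = 242 → da f2.
Outer input = (K'⊕opad) ∥ inner = 06 d8 5c 5c 5c 5c 5c ∥ da f2.
Outer hash (tag): even-index sum = 524 mod 256 = 12; odd-index sum = 618 mod 256 = 106 → 0c 6a.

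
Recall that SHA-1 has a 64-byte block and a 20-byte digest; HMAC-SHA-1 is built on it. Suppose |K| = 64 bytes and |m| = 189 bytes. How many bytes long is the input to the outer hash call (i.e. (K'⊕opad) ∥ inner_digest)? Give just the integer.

Key is 64 ≤ 64 bytes, zero-padded: |K'| = 64.
Outer input = (K'⊕opad) ∥ H(inner) → 64 + 20 = 84 bytes.

84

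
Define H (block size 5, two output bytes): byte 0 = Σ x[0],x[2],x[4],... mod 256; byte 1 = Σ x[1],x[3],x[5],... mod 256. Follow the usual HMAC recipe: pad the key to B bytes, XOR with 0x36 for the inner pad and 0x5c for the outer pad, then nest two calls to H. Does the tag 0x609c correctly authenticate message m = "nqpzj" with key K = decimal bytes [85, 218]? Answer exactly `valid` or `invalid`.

Key decimal bytes [85, 218] = 55 da is 2 bytes ≤ B = 5; zero-pad to 5 bytes: K' = 55 da 00 00 00.
K' ⊕ ipad = 63 ec 36 36 36; K' ⊕ opad = 09 86 5c 5c 5c.
Inner hash: even-index sum = 442 mod 256 = 186; odd-index sum = 618 mod 256 = 106 → ba 6a.
Outer hash (recomputed tag): even-index sum = 299 mod 256 = 43; odd-index sum = 412 mod 256 = 156 → 2b 9c.
Recomputed tag = 2b9c; claimed = 609c → mismatch.

invalid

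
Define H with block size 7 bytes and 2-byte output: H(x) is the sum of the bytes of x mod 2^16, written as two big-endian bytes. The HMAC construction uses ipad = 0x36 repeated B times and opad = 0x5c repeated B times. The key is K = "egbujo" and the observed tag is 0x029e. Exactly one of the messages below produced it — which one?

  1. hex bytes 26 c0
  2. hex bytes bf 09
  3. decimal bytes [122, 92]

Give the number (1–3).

Key "egbujo" = 65 67 62 75 6a 6f is 6 bytes ≤ B = 7; zero-pad to 7 bytes: K' = 65 67 62 75 6a 6f 00.
K' ⊕ ipad = 53 51 54 43 5c 59 36; K' ⊕ opad = 39 3b 3e 29 36 33 5c.
m1: inner = H(53 51 54 43 5c 59 36 26 c0) = 03 0c; tag = H(39 3b 3e 29 36 33 5c 03 0c) = 01af
m2: inner = H(53 51 54 43 5c 59 36 bf 09) = 02 ee; tag = H(39 3b 3e 29 36 33 5c 02 ee) = 0290
m3: inner = H(53 51 54 43 5c 59 36 7a 5c) = 02 fc; tag = H(39 3b 3e 29 36 33 5c 02 fc) = 029e ← matches

3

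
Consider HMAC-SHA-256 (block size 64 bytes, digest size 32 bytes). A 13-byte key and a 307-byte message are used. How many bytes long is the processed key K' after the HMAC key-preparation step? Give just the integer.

Key is 13 ≤ 64 bytes, zero-padded: |K'| = 64.

64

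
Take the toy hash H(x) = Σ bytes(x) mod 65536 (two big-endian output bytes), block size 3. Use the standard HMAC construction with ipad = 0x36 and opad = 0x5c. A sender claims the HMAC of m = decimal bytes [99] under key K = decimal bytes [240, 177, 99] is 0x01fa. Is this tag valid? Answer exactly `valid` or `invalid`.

invalid

Key decimal bytes [240, 177, 99] = f0 b1 63 is exactly B = 3 bytes: K' = f0 b1 63.
K' ⊕ ipad = c6 87 55; K' ⊕ opad = ac ed 3f.
Inner hash: sum = 198+135+85+99 = 517 → 02 05.
Outer hash (recomputed tag): sum = 172+237+63+2+5 = 479 → 01 df.
Recomputed tag = 01df; claimed = 01fa → mismatch.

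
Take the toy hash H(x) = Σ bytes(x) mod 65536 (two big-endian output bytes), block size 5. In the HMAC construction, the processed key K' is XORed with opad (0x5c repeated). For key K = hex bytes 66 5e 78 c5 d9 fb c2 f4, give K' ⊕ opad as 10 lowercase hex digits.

Key hex bytes 66 5e 78 c5 d9 fb c2 f4 is 8 bytes > B = 5, so hash it first: H(key) = 05 8b, then zero-pad to 5 bytes: K' = 05 8b 00 00 00.
XOR each byte with 0x5c: 05⊕5c=59, 8b⊕5c=d7, 00⊕5c=5c, 00⊕5c=5c, 00⊕5c=5c.

59d75c5c5c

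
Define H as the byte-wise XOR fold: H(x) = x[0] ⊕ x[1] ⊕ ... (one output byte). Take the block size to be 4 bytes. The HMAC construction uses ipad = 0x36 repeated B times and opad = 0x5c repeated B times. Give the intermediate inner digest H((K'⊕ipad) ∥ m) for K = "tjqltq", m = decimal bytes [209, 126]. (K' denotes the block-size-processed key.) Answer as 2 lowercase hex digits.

Key "tjqltq" = 74 6a 71 6c 74 71 is 6 bytes > B = 4, so hash it first: H(key) = 06, then zero-pad to 4 bytes: K' = 06 00 00 00.
K' ⊕ ipad = 30 36 36 36.
Inner input = 30 36 36 36 ∥ d1 7e.
Inner hash: XOR 30⊕36⊕36⊕36⊕d1⊕7e = a9.

a9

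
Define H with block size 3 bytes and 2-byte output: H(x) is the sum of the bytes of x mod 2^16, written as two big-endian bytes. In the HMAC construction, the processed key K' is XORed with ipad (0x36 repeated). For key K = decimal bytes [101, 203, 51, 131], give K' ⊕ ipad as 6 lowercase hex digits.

37d036

Key decimal bytes [101, 203, 51, 131] = 65 cb 33 83 is 4 bytes > B = 3, so hash it first: H(key) = 01 e6, then zero-pad to 3 bytes: K' = 01 e6 00.
XOR each byte with 0x36: 01⊕36=37, e6⊕36=d0, 00⊕36=36.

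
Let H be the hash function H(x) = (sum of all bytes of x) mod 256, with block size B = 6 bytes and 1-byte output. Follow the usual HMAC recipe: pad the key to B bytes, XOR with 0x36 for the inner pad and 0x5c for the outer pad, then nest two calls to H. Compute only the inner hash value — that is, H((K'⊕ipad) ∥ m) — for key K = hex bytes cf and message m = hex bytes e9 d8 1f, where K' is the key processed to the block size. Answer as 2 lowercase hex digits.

e7

Key hex bytes cf is 1 byte ≤ B = 6; zero-pad to 6 bytes: K' = cf 00 00 00 00 00.
K' ⊕ ipad = f9 36 36 36 36 36.
Inner input = f9 36 36 36 36 36 ∥ e9 d8 1f.
Inner hash: sum = 249+54+54+54+54+54+233+216+31 = 999; mod 256 = 231 → e7.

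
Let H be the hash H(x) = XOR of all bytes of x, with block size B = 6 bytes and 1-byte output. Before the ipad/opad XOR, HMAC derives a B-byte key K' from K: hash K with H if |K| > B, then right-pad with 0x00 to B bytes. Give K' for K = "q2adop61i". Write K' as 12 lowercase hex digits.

370000000000

|K| = 9 > B = 6, so first hash the key.
H(K): XOR 71⊕32⊕61⊕64⊕6f⊕70⊕36⊕31⊕69 = 37.
Zero-pad H(K) = 37 to 6 bytes: K' = 37 00 00 00 00 00.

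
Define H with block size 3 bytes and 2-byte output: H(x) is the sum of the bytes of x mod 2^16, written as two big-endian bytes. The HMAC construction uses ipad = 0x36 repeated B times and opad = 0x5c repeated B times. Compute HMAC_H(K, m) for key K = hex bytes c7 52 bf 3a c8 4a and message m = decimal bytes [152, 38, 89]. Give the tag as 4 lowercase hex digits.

Key hex bytes c7 52 bf 3a c8 4a is 6 bytes > B = 3, so hash it first: H(key) = 03 24, then zero-pad to 3 bytes: K' = 03 24 00.
K' ⊕ ipad = 35 12 36.  K' ⊕ opad = 5f 78 5c.
Inner input = (K'⊕ipad) ∥ m = 35 12 36 ∥ 98 26 59.
Inner hash: sum = 53+18+54+152+38+89 = 404 → 01 94.
Outer input = (K'⊕opad) ∥ inner = 5f 78 5c ∥ 01 94.
Outer hash (tag): sum = 95+120+92+1+148 = 456 → 01 c8.

01c8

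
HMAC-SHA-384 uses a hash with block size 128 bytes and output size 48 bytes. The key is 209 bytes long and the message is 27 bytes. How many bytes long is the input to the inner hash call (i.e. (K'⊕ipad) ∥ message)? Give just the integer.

Key is 209 > 128 bytes, so it is hashed to 48 bytes then zero-padded to 128: |K'| = 128.
Inner input = (K'⊕ipad) ∥ m → 128 + 27 = 155 bytes.

155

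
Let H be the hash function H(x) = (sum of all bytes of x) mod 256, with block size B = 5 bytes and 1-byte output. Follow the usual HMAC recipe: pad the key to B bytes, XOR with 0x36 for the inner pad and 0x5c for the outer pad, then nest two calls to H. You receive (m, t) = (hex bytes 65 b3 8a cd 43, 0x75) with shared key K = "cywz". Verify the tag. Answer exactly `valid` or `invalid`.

invalid

Key "cywz" = 63 79 77 7a is 4 bytes ≤ B = 5; zero-pad to 5 bytes: K' = 63 79 77 7a 00.
K' ⊕ ipad = 55 4f 41 4c 36; K' ⊕ opad = 3f 25 2b 26 5c.
Inner hash: sum = 85+79+65+76+54+101+179+138+205+67 = 1049; mod 256 = 25 → 19.
Outer hash (recomputed tag): sum = 63+37+43+38+92+25 = 298; mod 256 = 42 → 2a.
Recomputed tag = 2a; claimed = 75 → mismatch.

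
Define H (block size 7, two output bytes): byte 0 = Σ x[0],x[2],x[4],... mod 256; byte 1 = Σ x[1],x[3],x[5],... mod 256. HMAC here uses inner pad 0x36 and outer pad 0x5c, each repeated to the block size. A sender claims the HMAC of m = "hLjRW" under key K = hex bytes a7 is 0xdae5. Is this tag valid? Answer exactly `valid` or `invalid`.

Key hex bytes a7 is 1 byte ≤ B = 7; zero-pad to 7 bytes: K' = a7 00 00 00 00 00 00.
K' ⊕ ipad = 91 36 36 36 36 36 36; K' ⊕ opad = fb 5c 5c 5c 5c 5c 5c.
Inner hash: even-index sum = 465 mod 256 = 209; odd-index sum = 459 mod 256 = 203 → d1 cb.
Outer hash (recomputed tag): even-index sum = 730 mod 256 = 218; odd-index sum = 485 mod 256 = 229 → da e5.
Recomputed tag = dae5; claimed = dae5 → match.

valid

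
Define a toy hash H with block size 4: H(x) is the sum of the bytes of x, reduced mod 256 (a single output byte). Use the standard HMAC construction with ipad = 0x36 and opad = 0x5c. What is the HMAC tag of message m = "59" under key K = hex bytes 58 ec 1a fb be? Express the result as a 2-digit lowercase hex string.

90

Key hex bytes 58 ec 1a fb be is 5 bytes > B = 4, so hash it first: H(key) = 17, then zero-pad to 4 bytes: K' = 17 00 00 00.
K' ⊕ ipad = 21 36 36 36.  K' ⊕ opad = 4b 5c 5c 5c.
Inner input = (K'⊕ipad) ∥ m = 21 36 36 36 ∥ 35 39.
Inner hash: sum = 33+54+54+54+53+57 = 305; mod 256 = 49 → 31.
Outer input = (K'⊕opad) ∥ inner = 4b 5c 5c 5c ∥ 31.
Outer hash (tag): sum = 75+92+92+92+49 = 400; mod 256 = 144 → 90.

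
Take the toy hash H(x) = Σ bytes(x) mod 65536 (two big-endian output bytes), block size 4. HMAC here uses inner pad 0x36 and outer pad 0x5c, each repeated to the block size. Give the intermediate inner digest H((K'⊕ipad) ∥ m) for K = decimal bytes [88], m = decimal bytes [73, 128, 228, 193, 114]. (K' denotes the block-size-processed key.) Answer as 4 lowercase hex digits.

Key decimal bytes [88] = 58 is 1 byte ≤ B = 4; zero-pad to 4 bytes: K' = 58 00 00 00.
K' ⊕ ipad = 6e 36 36 36.
Inner input = 6e 36 36 36 ∥ 49 80 e4 c1 72.
Inner hash: sum = 110+54+54+54+73+128+228+193+114 = 1008 → 03 f0.

03f0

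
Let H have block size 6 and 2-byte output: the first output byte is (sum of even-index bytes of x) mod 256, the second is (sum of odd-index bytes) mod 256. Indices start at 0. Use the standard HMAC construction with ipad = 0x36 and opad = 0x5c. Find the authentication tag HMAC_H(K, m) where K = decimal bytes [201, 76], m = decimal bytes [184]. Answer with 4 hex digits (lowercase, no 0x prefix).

70ae

Key decimal bytes [201, 76] = c9 4c is 2 bytes ≤ B = 6; zero-pad to 6 bytes: K' = c9 4c 00 00 00 00.
K' ⊕ ipad = ff 7a 36 36 36 36.  K' ⊕ opad = 95 10 5c 5c 5c 5c.
Inner input = (K'⊕ipad) ∥ m = ff 7a 36 36 36 36 ∥ b8.
Inner hash: even-index sum = 547 mod 256 = 35; odd-index sum = 230 mod 256 = 230 → 23 e6.
Outer input = (K'⊕opad) ∥ inner = 95 10 5c 5c 5c 5c ∥ 23 e6.
Outer hash (tag): even-index sum = 368 mod 256 = 112; odd-index sum = 430 mod 256 = 174 → 70 ae.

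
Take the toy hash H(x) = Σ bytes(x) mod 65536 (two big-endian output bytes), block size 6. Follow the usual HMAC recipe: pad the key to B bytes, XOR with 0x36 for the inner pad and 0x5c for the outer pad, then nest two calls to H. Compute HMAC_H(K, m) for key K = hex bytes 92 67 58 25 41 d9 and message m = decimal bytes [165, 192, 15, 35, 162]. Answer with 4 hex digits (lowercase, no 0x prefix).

0242

Key hex bytes 92 67 58 25 41 d9 is exactly B = 6 bytes: K' = 92 67 58 25 41 d9.
K' ⊕ ipad = a4 51 6e 13 77 ef.  K' ⊕ opad = ce 3b 04 79 1d 85.
Inner input = (K'⊕ipad) ∥ m = a4 51 6e 13 77 ef ∥ a5 c0 0f 23 a2.
Inner hash: sum = 164+81+110+19+119+239+165+192+15+35+162 = 1301 → 05 15.
Outer input = (K'⊕opad) ∥ inner = ce 3b 04 79 1d 85 ∥ 05 15.
Outer hash (tag): sum = 206+59+4+121+29+133+5+21 = 578 → 02 42.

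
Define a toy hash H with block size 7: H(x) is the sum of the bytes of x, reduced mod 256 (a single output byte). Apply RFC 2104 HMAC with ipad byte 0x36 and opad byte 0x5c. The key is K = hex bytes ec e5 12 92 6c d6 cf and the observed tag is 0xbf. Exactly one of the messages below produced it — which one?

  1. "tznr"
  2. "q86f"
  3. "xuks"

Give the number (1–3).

Key hex bytes ec e5 12 92 6c d6 cf is exactly B = 7 bytes: K' = ec e5 12 92 6c d6 cf.
K' ⊕ ipad = da d3 24 a4 5a e0 f9; K' ⊕ opad = b0 b9 4e ce 30 8a 93.
m1: inner = H(da d3 24 a4 5a e0 f9 74 7a 6e 72) = 76; tag = H(b0 b9 4e ce 30 8a 93 76) = 48
m2: inner = H(da d3 24 a4 5a e0 f9 71 38 36 66) = ed; tag = H(b0 b9 4e ce 30 8a 93 ed) = bf ← matches
m3: inner = H(da d3 24 a4 5a e0 f9 78 75 6b 73) = 73; tag = H(b0 b9 4e ce 30 8a 93 73) = 45

2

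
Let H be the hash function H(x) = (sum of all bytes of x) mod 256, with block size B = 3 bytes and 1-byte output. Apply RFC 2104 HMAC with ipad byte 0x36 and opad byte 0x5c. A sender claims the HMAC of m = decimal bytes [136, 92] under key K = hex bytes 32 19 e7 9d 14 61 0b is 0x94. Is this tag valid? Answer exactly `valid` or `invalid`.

valid

Key hex bytes 32 19 e7 9d 14 61 0b is 7 bytes > B = 3, so hash it first: H(key) = 4f, then zero-pad to 3 bytes: K' = 4f 00 00.
K' ⊕ ipad = 79 36 36; K' ⊕ opad = 13 5c 5c.
Inner hash: sum = 121+54+54+136+92 = 457; mod 256 = 201 → c9.
Outer hash (recomputed tag): sum = 19+92+92+201 = 404; mod 256 = 148 → 94.
Recomputed tag = 94; claimed = 94 → match.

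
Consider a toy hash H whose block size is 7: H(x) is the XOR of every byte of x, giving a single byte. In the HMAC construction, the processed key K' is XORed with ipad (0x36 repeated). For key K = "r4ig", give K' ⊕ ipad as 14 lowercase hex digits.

Key "r4ig" = 72 34 69 67 is 4 bytes ≤ B = 7; zero-pad to 7 bytes: K' = 72 34 69 67 00 00 00.
XOR each byte with 0x36: 72⊕36=44, 34⊕36=02, 69⊕36=5f, 67⊕36=51, 00⊕36=36, 00⊕36=36, 00⊕36=36.

44025f51363636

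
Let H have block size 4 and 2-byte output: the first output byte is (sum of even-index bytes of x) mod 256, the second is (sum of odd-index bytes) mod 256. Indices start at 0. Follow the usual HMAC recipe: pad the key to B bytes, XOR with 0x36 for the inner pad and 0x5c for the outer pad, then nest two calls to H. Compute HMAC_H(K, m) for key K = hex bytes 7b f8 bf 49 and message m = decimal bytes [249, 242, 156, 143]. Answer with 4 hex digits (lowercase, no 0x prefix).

7587

Key hex bytes 7b f8 bf 49 is exactly B = 4 bytes: K' = 7b f8 bf 49.
K' ⊕ ipad = 4d ce 89 7f.  K' ⊕ opad = 27 a4 e3 15.
Inner input = (K'⊕ipad) ∥ m = 4d ce 89 7f ∥ f9 f2 9c 8f.
Inner hash: even-index sum = 619 mod 256 = 107; odd-index sum = 718 mod 256 = 206 → 6b ce.
Outer input = (K'⊕opad) ∥ inner = 27 a4 e3 15 ∥ 6b ce.
Outer hash (tag): even-index sum = 373 mod 256 = 117; odd-index sum = 391 mod 256 = 135 → 75 87.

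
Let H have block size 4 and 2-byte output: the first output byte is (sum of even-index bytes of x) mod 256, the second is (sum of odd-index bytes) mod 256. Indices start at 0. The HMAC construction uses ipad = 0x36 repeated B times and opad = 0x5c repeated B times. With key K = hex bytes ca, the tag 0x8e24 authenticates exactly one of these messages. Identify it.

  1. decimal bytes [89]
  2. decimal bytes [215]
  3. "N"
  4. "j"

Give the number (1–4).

Key hex bytes ca is 1 byte ≤ B = 4; zero-pad to 4 bytes: K' = ca 00 00 00.
K' ⊕ ipad = fc 36 36 36; K' ⊕ opad = 96 5c 5c 5c.
m1: inner = H(fc 36 36 36 59) = 8b 6c; tag = H(96 5c 5c 5c 8b 6c) = 7d24
m2: inner = H(fc 36 36 36 d7) = 09 6c; tag = H(96 5c 5c 5c 09 6c) = fb24
m3: inner = H(fc 36 36 36 4e) = 80 6c; tag = H(96 5c 5c 5c 80 6c) = 7224
m4: inner = H(fc 36 36 36 6a) = 9c 6c; tag = H(96 5c 5c 5c 9c 6c) = 8e24 ← matches

4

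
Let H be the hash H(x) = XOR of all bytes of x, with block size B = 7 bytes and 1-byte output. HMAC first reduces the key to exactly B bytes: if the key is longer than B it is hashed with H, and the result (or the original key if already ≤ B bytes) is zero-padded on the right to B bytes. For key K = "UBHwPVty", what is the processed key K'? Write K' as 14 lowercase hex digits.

|K| = 8 > B = 7, so first hash the key.
H(K): XOR 55⊕42⊕48⊕77⊕50⊕56⊕74⊕79 = 23.
Zero-pad H(K) = 23 to 7 bytes: K' = 23 00 00 00 00 00 00.

23000000000000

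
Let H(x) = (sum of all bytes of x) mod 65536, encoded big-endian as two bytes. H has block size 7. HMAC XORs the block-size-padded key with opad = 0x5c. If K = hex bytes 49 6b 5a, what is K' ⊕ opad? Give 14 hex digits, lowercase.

Key hex bytes 49 6b 5a is 3 bytes ≤ B = 7; zero-pad to 7 bytes: K' = 49 6b 5a 00 00 00 00.
XOR each byte with 0x5c: 49⊕5c=15, 6b⊕5c=37, 5a⊕5c=06, 00⊕5c=5c, 00⊕5c=5c, 00⊕5c=5c, 00⊕5c=5c.

1537065c5c5c5c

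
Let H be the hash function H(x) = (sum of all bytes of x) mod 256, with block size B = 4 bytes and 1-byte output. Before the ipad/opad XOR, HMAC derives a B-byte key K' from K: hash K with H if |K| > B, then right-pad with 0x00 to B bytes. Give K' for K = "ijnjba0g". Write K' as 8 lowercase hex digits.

|K| = 8 > B = 4, so first hash the key.
H(K): sum = 105+106+110+106+98+97+48+103 = 773; mod 256 = 5 → 05.
Zero-pad H(K) = 05 to 4 bytes: K' = 05 00 00 00.

05000000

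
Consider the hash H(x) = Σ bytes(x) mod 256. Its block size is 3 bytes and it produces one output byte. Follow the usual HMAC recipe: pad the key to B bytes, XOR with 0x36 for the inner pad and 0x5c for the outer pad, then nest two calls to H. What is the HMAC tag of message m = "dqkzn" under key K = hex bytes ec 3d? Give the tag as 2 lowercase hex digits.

b0

Key hex bytes ec 3d is 2 bytes ≤ B = 3; zero-pad to 3 bytes: K' = ec 3d 00.
K' ⊕ ipad = da 0b 36.  K' ⊕ opad = b0 61 5c.
Inner input = (K'⊕ipad) ∥ m = da 0b 36 ∥ 64 71 6b 7a 6e.
Inner hash: sum = 218+11+54+100+113+107+122+110 = 835; mod 256 = 67 → 43.
Outer input = (K'⊕opad) ∥ inner = b0 61 5c ∥ 43.
Outer hash (tag): sum = 176+97+92+67 = 432; mod 256 = 176 → b0.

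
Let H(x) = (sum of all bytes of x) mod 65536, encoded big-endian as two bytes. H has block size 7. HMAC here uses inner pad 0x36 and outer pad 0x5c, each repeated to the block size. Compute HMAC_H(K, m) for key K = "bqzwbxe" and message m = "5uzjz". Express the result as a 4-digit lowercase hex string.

0180

Key "bqzwbxe" = 62 71 7a 77 62 78 65 is exactly B = 7 bytes: K' = 62 71 7a 77 62 78 65.
K' ⊕ ipad = 54 47 4c 41 54 4e 53.  K' ⊕ opad = 3e 2d 26 2b 3e 24 39.
Inner input = (K'⊕ipad) ∥ m = 54 47 4c 41 54 4e 53 ∥ 35 75 7a 6a 7a.
Inner hash: sum = 84+71+76+65+84+78+83+53+117+122+106+122 = 1061 → 04 25.
Outer input = (K'⊕opad) ∥ inner = 3e 2d 26 2b 3e 24 39 ∥ 04 25.
Outer hash (tag): sum = 62+45+38+43+62+36+57+4+37 = 384 → 01 80.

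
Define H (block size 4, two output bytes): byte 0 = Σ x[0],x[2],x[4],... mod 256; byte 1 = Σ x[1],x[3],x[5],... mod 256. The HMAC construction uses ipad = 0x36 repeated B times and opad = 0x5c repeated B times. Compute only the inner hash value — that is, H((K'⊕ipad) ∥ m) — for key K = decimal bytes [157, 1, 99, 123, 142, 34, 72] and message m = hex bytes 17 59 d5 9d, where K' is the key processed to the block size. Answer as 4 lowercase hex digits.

Key decimal bytes [157, 1, 99, 123, 142, 34, 72] = 9d 01 63 7b 8e 22 48 is 7 bytes > B = 4, so hash it first: H(key) = d6 9e, then zero-pad to 4 bytes: K' = d6 9e 00 00.
K' ⊕ ipad = e0 a8 36 36.
Inner input = e0 a8 36 36 ∥ 17 59 d5 9d.
Inner hash: even-index sum = 514 mod 256 = 2; odd-index sum = 468 mod 256 = 212 → 02 d4.

02d4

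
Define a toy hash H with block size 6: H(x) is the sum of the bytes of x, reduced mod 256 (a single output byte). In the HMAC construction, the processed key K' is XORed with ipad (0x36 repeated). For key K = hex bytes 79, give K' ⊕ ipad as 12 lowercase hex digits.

4f3636363636

Key hex bytes 79 is 1 byte ≤ B = 6; zero-pad to 6 bytes: K' = 79 00 00 00 00 00.
XOR each byte with 0x36: 79⊕36=4f, 00⊕36=36, 00⊕36=36, 00⊕36=36, 00⊕36=36, 00⊕36=36.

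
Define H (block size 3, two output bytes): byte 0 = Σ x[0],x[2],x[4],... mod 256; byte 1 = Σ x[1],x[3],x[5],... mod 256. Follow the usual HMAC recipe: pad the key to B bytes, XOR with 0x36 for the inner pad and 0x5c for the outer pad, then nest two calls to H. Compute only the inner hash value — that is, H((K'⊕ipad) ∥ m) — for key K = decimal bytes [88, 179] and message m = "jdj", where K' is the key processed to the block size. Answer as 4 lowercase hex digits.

0859

Key decimal bytes [88, 179] = 58 b3 is 2 bytes ≤ B = 3; zero-pad to 3 bytes: K' = 58 b3 00.
K' ⊕ ipad = 6e 85 36.
Inner input = 6e 85 36 ∥ 6a 64 6a.
Inner hash: even-index sum = 264 mod 256 = 8; odd-index sum = 345 mod 256 = 89 → 08 59.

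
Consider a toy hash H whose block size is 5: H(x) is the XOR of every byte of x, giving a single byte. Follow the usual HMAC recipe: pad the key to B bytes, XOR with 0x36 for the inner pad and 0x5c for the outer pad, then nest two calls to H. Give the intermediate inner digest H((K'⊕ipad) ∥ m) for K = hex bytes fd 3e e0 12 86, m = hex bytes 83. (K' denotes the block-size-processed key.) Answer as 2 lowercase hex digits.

02

Key hex bytes fd 3e e0 12 86 is exactly B = 5 bytes: K' = fd 3e e0 12 86.
K' ⊕ ipad = cb 08 d6 24 b0.
Inner input = cb 08 d6 24 b0 ∥ 83.
Inner hash: XOR cb⊕08⊕d6⊕24⊕b0⊕83 = 02.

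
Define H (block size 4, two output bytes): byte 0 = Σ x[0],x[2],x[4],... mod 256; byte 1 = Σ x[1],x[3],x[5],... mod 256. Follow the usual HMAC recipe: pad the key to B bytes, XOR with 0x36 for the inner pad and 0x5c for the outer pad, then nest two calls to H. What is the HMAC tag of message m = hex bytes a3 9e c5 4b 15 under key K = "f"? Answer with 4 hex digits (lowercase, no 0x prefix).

990d

Key "f" = 66 is 1 byte ≤ B = 4; zero-pad to 4 bytes: K' = 66 00 00 00.
K' ⊕ ipad = 50 36 36 36.  K' ⊕ opad = 3a 5c 5c 5c.
Inner input = (K'⊕ipad) ∥ m = 50 36 36 36 ∥ a3 9e c5 4b 15.
Inner hash: even-index sum = 515 mod 256 = 3; odd-index sum = 341 mod 256 = 85 → 03 55.
Outer input = (K'⊕opad) ∥ inner = 3a 5c 5c 5c ∥ 03 55.
Outer hash (tag): even-index sum = 153 mod 256 = 153; odd-index sum = 269 mod 256 = 13 → 99 0d.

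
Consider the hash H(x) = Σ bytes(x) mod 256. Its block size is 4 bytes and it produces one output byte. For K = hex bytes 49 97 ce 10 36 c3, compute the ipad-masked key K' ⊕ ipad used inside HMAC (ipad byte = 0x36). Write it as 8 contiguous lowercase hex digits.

81363636

Key hex bytes 49 97 ce 10 36 c3 is 6 bytes > B = 4, so hash it first: H(key) = b7, then zero-pad to 4 bytes: K' = b7 00 00 00.
XOR each byte with 0x36: b7⊕36=81, 00⊕36=36, 00⊕36=36, 00⊕36=36.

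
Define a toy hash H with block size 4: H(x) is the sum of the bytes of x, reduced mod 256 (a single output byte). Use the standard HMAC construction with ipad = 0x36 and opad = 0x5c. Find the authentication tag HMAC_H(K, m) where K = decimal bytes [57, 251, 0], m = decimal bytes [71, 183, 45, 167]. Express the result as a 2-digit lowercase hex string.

Key decimal bytes [57, 251, 0] = 39 fb 00 is 3 bytes ≤ B = 4; zero-pad to 4 bytes: K' = 39 fb 00 00.
K' ⊕ ipad = 0f cd 36 36.  K' ⊕ opad = 65 a7 5c 5c.
Inner input = (K'⊕ipad) ∥ m = 0f cd 36 36 ∥ 47 b7 2d a7.
Inner hash: sum = 15+205+54+54+71+183+45+167 = 794; mod 256 = 26 → 1a.
Outer input = (K'⊕opad) ∥ inner = 65 a7 5c 5c ∥ 1a.
Outer hash (tag): sum = 101+167+92+92+26 = 478; mod 256 = 222 → de.

de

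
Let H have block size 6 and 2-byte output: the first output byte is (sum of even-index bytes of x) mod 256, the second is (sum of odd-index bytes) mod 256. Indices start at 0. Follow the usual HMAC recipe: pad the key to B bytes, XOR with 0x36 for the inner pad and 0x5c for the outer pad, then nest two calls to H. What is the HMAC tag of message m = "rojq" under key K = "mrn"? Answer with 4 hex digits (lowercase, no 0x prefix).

Key "mrn" = 6d 72 6e is 3 bytes ≤ B = 6; zero-pad to 6 bytes: K' = 6d 72 6e 00 00 00.
K' ⊕ ipad = 5b 44 58 36 36 36.  K' ⊕ opad = 31 2e 32 5c 5c 5c.
Inner input = (K'⊕ipad) ∥ m = 5b 44 58 36 36 36 ∥ 72 6f 6a 71.
Inner hash: even-index sum = 453 mod 256 = 197; odd-index sum = 400 mod 256 = 144 → c5 90.
Outer input = (K'⊕opad) ∥ inner = 31 2e 32 5c 5c 5c ∥ c5 90.
Outer hash (tag): even-index sum = 388 mod 256 = 132; odd-index sum = 374 mod 256 = 118 → 84 76.

8476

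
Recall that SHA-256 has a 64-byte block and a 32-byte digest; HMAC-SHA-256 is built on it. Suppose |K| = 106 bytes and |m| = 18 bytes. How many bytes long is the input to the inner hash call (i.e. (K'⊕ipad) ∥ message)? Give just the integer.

Key is 106 > 64 bytes, so it is hashed to 32 bytes then zero-padded to 64: |K'| = 64.
Inner input = (K'⊕ipad) ∥ m → 64 + 18 = 82 bytes.

82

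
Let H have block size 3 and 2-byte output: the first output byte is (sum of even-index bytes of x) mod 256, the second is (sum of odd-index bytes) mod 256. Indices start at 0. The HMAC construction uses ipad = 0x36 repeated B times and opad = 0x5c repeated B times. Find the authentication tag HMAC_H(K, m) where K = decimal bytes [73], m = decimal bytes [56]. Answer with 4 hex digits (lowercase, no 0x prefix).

Key decimal bytes [73] = 49 is 1 byte ≤ B = 3; zero-pad to 3 bytes: K' = 49 00 00.
K' ⊕ ipad = 7f 36 36.  K' ⊕ opad = 15 5c 5c.
Inner input = (K'⊕ipad) ∥ m = 7f 36 36 ∥ 38.
Inner hash: even-index sum = 181 mod 256 = 181; odd-index sum = 110 mod 256 = 110 → b5 6e.
Outer input = (K'⊕opad) ∥ inner = 15 5c 5c ∥ b5 6e.
Outer hash (tag): even-index sum = 223 mod 256 = 223; odd-index sum = 273 mod 256 = 17 → df 11.

df11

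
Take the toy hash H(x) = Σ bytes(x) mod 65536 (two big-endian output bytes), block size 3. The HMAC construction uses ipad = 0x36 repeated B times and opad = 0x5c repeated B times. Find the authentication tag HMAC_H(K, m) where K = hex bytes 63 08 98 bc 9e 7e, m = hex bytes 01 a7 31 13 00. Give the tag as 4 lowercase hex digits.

0186

Key hex bytes 63 08 98 bc 9e 7e is 6 bytes > B = 3, so hash it first: H(key) = 02 db, then zero-pad to 3 bytes: K' = 02 db 00.
K' ⊕ ipad = 34 ed 36.  K' ⊕ opad = 5e 87 5c.
Inner input = (K'⊕ipad) ∥ m = 34 ed 36 ∥ 01 a7 31 13 00.
Inner hash: sum = 52+237+54+1+167+49+19+0 = 579 → 02 43.
Outer input = (K'⊕opad) ∥ inner = 5e 87 5c ∥ 02 43.
Outer hash (tag): sum = 94+135+92+2+67 = 390 → 01 86.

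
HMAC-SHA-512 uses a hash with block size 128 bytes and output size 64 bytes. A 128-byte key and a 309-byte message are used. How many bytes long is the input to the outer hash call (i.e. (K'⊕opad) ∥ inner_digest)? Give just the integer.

192

Key is 128 ≤ 128 bytes, zero-padded: |K'| = 128.
Outer input = (K'⊕opad) ∥ H(inner) → 128 + 64 = 192 bytes.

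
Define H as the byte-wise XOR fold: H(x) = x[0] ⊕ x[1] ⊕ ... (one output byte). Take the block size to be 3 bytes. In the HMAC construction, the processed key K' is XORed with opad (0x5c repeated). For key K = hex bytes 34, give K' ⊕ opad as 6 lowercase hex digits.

Key hex bytes 34 is 1 byte ≤ B = 3; zero-pad to 3 bytes: K' = 34 00 00.
XOR each byte with 0x5c: 34⊕5c=68, 00⊕5c=5c, 00⊕5c=5c.

685c5c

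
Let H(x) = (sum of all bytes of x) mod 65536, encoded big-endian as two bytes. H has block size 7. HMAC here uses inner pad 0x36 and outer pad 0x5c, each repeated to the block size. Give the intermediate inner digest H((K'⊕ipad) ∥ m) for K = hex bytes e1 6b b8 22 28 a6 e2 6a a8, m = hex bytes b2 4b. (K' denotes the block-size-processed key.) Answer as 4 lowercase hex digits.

031b

Key hex bytes e1 6b b8 22 28 a6 e2 6a a8 is 9 bytes > B = 7, so hash it first: H(key) = 04 e8, then zero-pad to 7 bytes: K' = 04 e8 00 00 00 00 00.
K' ⊕ ipad = 32 de 36 36 36 36 36.
Inner input = 32 de 36 36 36 36 36 ∥ b2 4b.
Inner hash: sum = 50+222+54+54+54+54+54+178+75 = 795 → 03 1b.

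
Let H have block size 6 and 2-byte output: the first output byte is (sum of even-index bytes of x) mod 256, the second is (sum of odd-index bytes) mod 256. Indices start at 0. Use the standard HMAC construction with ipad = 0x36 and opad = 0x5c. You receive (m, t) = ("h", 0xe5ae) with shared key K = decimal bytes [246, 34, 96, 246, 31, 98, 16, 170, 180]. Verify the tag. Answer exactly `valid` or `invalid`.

invalid

Key decimal bytes [246, 34, 96, 246, 31, 98, 16, 170, 180] = f6 22 60 f6 1f 62 10 aa b4 is 9 bytes > B = 6, so hash it first: H(key) = 39 24, then zero-pad to 6 bytes: K' = 39 24 00 00 00 00.
K' ⊕ ipad = 0f 12 36 36 36 36; K' ⊕ opad = 65 78 5c 5c 5c 5c.
Inner hash: even-index sum = 227 mod 256 = 227; odd-index sum = 126 mod 256 = 126 → e3 7e.
Outer hash (recomputed tag): even-index sum = 512 mod 256 = 0; odd-index sum = 430 mod 256 = 174 → 00 ae.
Recomputed tag = 00ae; claimed = e5ae → mismatch.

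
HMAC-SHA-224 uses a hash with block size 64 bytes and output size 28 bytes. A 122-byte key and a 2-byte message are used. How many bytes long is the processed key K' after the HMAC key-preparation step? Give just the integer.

Key is 122 > 64 bytes, so it is hashed to 28 bytes then zero-padded to 64: |K'| = 64.

64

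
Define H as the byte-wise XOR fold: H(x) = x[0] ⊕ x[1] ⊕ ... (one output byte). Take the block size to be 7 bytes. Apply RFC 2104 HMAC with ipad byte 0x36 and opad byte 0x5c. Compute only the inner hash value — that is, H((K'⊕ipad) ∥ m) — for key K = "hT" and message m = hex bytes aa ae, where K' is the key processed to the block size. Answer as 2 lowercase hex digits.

Key "hT" = 68 54 is 2 bytes ≤ B = 7; zero-pad to 7 bytes: K' = 68 54 00 00 00 00 00.
K' ⊕ ipad = 5e 62 36 36 36 36 36.
Inner input = 5e 62 36 36 36 36 36 ∥ aa ae.
Inner hash: XOR 5e⊕62⊕36⊕36⊕36⊕36⊕36⊕aa⊕ae = 0e.

0e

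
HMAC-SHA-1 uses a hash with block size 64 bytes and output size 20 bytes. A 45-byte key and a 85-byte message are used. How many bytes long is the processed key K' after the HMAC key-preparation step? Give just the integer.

Key is 45 ≤ 64 bytes, zero-padded: |K'| = 64.

64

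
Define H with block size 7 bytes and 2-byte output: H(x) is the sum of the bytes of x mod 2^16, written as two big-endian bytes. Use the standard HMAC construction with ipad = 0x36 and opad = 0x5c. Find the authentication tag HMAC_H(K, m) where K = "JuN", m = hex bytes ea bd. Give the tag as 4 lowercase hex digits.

027a

Key "JuN" = 4a 75 4e is 3 bytes ≤ B = 7; zero-pad to 7 bytes: K' = 4a 75 4e 00 00 00 00.
K' ⊕ ipad = 7c 43 78 36 36 36 36.  K' ⊕ opad = 16 29 12 5c 5c 5c 5c.
Inner input = (K'⊕ipad) ∥ m = 7c 43 78 36 36 36 36 ∥ ea bd.
Inner hash: sum = 124+67+120+54+54+54+54+234+189 = 950 → 03 b6.
Outer input = (K'⊕opad) ∥ inner = 16 29 12 5c 5c 5c 5c ∥ 03 b6.
Outer hash (tag): sum = 22+41+18+92+92+92+92+3+182 = 634 → 02 7a.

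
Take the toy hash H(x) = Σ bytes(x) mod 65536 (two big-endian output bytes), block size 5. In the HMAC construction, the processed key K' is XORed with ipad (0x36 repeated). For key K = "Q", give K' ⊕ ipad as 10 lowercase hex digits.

6736363636

Key "Q" = 51 is 1 byte ≤ B = 5; zero-pad to 5 bytes: K' = 51 00 00 00 00.
XOR each byte with 0x36: 51⊕36=67, 00⊕36=36, 00⊕36=36, 00⊕36=36, 00⊕36=36.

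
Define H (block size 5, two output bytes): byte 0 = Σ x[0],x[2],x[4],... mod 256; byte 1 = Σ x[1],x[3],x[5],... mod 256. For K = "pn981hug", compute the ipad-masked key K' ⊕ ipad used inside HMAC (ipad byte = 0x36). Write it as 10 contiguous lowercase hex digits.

Key "pn981hug" = 70 6e 39 38 31 68 75 67 is 8 bytes > B = 5, so hash it first: H(key) = 4f 75, then zero-pad to 5 bytes: K' = 4f 75 00 00 00.
XOR each byte with 0x36: 4f⊕36=79, 75⊕36=43, 00⊕36=36, 00⊕36=36, 00⊕36=36.

7943363636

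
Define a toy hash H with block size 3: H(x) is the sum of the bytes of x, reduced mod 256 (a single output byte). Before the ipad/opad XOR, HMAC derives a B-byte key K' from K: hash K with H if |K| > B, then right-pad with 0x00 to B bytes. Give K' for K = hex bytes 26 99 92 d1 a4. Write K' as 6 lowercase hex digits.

|K| = 5 > B = 3, so first hash the key.
H(K): sum = 38+153+146+209+164 = 710; mod 256 = 198 → c6.
Zero-pad H(K) = c6 to 3 bytes: K' = c6 00 00.

c60000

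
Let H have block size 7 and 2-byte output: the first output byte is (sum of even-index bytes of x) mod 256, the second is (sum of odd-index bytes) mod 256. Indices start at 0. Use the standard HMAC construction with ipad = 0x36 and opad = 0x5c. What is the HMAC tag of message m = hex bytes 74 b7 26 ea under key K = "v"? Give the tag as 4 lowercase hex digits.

7a97

Key "v" = 76 is 1 byte ≤ B = 7; zero-pad to 7 bytes: K' = 76 00 00 00 00 00 00.
K' ⊕ ipad = 40 36 36 36 36 36 36.  K' ⊕ opad = 2a 5c 5c 5c 5c 5c 5c.
Inner input = (K'⊕ipad) ∥ m = 40 36 36 36 36 36 36 ∥ 74 b7 26 ea.
Inner hash: even-index sum = 643 mod 256 = 131; odd-index sum = 316 mod 256 = 60 → 83 3c.
Outer input = (K'⊕opad) ∥ inner = 2a 5c 5c 5c 5c 5c 5c ∥ 83 3c.
Outer hash (tag): even-index sum = 378 mod 256 = 122; odd-index sum = 407 mod 256 = 151 → 7a 97.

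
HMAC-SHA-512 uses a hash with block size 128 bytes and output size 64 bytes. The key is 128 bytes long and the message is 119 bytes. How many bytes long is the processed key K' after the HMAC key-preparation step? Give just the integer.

128

Key is 128 ≤ 128 bytes, zero-padded: |K'| = 128.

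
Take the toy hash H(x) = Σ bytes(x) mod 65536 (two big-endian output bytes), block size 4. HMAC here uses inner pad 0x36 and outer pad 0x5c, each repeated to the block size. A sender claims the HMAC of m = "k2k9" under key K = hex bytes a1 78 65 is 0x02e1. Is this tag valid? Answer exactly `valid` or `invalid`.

Key hex bytes a1 78 65 is 3 bytes ≤ B = 4; zero-pad to 4 bytes: K' = a1 78 65 00.
K' ⊕ ipad = 97 4e 53 36; K' ⊕ opad = fd 24 39 5c.
Inner hash: sum = 151+78+83+54+107+50+107+57 = 687 → 02 af.
Outer hash (recomputed tag): sum = 253+36+57+92+2+175 = 615 → 02 67.
Recomputed tag = 0267; claimed = 02e1 → mismatch.

invalid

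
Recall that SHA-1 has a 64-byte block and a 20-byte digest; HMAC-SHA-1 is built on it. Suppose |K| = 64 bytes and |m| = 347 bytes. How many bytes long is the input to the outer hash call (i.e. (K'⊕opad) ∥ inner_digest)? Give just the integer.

Key is 64 ≤ 64 bytes, zero-padded: |K'| = 64.
Outer input = (K'⊕opad) ∥ H(inner) → 64 + 20 = 84 bytes.

84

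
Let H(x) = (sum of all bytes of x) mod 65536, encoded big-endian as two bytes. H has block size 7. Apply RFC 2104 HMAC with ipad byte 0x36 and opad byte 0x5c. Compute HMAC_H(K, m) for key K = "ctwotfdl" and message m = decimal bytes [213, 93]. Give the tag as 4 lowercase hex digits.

Key "ctwotfdl" = 63 74 77 6f 74 66 64 6c is 8 bytes > B = 7, so hash it first: H(key) = 03 67, then zero-pad to 7 bytes: K' = 03 67 00 00 00 00 00.
K' ⊕ ipad = 35 51 36 36 36 36 36.  K' ⊕ opad = 5f 3b 5c 5c 5c 5c 5c.
Inner input = (K'⊕ipad) ∥ m = 35 51 36 36 36 36 36 ∥ d5 5d.
Inner hash: sum = 53+81+54+54+54+54+54+213+93 = 710 → 02 c6.
Outer input = (K'⊕opad) ∥ inner = 5f 3b 5c 5c 5c 5c 5c ∥ 02 c6.
Outer hash (tag): sum = 95+59+92+92+92+92+92+2+198 = 814 → 03 2e.

032e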